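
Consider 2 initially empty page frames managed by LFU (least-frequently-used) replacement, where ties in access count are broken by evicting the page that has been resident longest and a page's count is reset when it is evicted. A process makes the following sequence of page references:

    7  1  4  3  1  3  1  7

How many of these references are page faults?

7 → fault, frames (7)
1 → fault, frames (7 1)
4 → fault, evict 7, frames (1 4)
3 → fault, evict 1, frames (4 3)
1 → fault, evict 4, frames (3 1)
3 → hit
1 → hit
7 → fault, evict 3, frames (1 7)
Page faults: 6.

6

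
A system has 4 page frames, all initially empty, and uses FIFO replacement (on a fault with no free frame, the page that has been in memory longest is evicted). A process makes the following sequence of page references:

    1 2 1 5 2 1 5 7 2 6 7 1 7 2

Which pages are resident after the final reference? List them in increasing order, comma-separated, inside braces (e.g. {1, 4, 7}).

{1, 2, 6, 7}

1 -> miss, frames {1}
2 -> miss, frames {1,2}
1 -> hit
5 -> miss, frames {1,2,5}
2 -> hit
1 -> hit
5 -> hit
7 -> miss, frames {1,2,5,7}
2 -> hit
6 -> miss, evict 1, frames {2,5,7,6}
7 -> hit
1 -> miss, evict 2, frames {5,7,6,1}
7 -> hit
2 -> miss, evict 5, frames {7,6,1,2}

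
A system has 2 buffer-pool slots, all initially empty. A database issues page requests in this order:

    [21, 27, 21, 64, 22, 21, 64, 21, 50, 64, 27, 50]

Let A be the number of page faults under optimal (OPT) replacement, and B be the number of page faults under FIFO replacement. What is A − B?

Under OPT: F F . F F . F . F . F . → 7 faults.
Under FIFO: F F . F F F F . F . F . → 8 faults.
A − B = 7 − 8 = -1.

-1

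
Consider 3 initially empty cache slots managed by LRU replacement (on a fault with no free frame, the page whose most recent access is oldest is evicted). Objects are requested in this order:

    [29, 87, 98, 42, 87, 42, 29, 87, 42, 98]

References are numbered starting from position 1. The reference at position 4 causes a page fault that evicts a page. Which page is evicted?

29

pos 1: 29 → fault, frames {29}
pos 2: 87 → fault, frames {29,87}
pos 3: 98 → fault, frames {29,87,98}
pos 4: 42 → fault, evict 29, frames {87,98,42}
At position 4, page 29 is evicted.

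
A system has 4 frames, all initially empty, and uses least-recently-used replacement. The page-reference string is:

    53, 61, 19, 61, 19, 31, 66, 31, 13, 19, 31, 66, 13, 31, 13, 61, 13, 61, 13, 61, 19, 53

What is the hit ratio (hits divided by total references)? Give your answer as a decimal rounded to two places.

53 → miss, frames [53]
61 → miss, frames [53, 61]
19 → miss, frames [53, 61, 19]
61 → hit
19 → hit
31 → miss, frames [53, 61, 19, 31]
66 → miss, evict 53, frames [61, 19, 31, 66]
31 → hit
13 → miss, evict 61, frames [19, 66, 31, 13]
19 → hit
31 → hit
66 → hit
13 → hit
31 → hit
13 → hit
61 → miss, evict 19, frames [66, 31, 13, 61]
13 → hit
61 → hit
13 → hit
61 → hit
19 → miss, evict 66, frames [31, 13, 61, 19]
53 → miss, evict 31, frames [13, 61, 19, 53]
Hits: 13 of 22 references → 13/22 = 0.5909.

0.59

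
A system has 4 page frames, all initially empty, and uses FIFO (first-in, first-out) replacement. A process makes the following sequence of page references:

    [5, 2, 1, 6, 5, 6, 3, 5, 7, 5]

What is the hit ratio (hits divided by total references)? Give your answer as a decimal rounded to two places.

0.30

5 → fault, frames (5)
2 → fault, frames (5 2)
1 → fault, frames (5 2 1)
6 → fault, frames (5 2 1 6)
5 → hit
6 → hit
3 → fault, evict 5, frames (2 1 6 3)
5 → fault, evict 2, frames (1 6 3 5)
7 → fault, evict 1, frames (6 3 5 7)
5 → hit
Hits: 3 of 10 references → 3/10 = 0.3000.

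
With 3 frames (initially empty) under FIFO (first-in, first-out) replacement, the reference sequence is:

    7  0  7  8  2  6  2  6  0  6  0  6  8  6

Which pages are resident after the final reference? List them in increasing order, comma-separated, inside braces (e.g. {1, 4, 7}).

7: miss, frames [7]
0: miss, frames [7, 0]
7: hit
8: miss, frames [7, 0, 8]
2: miss, evict 7, frames [0, 8, 2]
6: miss, evict 0, frames [8, 2, 6]
2: hit
6: hit
0: miss, evict 8, frames [2, 6, 0]
6: hit
0: hit
6: hit
8: miss, evict 2, frames [6, 0, 8]
6: hit

{0, 6, 8}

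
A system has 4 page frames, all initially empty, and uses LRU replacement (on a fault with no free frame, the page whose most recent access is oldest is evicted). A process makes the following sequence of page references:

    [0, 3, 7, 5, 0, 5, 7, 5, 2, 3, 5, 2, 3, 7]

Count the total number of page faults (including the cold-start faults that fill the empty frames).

0 -> fault, frames (0)
3 -> fault, frames (0 3)
7 -> fault, frames (0 3 7)
5 -> fault, frames (0 3 7 5)
0 -> hit
5 -> hit
7 -> hit
5 -> hit
2 -> fault, evict 3, frames (0 7 5 2)
3 -> fault, evict 0, frames (7 5 2 3)
5 -> hit
2 -> hit
3 -> hit
7 -> hit
Page faults: 6.

6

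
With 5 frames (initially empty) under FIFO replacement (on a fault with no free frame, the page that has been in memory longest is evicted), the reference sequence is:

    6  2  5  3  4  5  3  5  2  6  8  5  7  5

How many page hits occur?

7

6 → miss, frames [6]
2 → miss, frames [6, 2]
5 → miss, frames [6, 2, 5]
3 → miss, frames [6, 2, 5, 3]
4 → miss, frames [6, 2, 5, 3, 4]
5 → hit
3 → hit
5 → hit
2 → hit
6 → hit
8 → miss, evict 6, frames [2, 5, 3, 4, 8]
5 → hit
7 → miss, evict 2, frames [5, 3, 4, 8, 7]
5 → hit
Hits: 7.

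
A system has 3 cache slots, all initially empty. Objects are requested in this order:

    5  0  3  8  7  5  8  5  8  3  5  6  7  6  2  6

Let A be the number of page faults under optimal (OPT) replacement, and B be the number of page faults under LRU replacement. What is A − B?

Under OPT: F F F F F . . . . F . F . . F . → 8 faults.
Under LRU: F F F F F F . . . F . F F . F . → 10 faults.
A − B = 8 − 10 = -2.

-2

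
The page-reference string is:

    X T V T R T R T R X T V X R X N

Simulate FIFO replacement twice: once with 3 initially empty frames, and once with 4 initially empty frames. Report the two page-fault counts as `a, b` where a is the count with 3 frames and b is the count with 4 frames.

3 frames: F F F . F . . . . F F F . F F F → 10 faults.
4 frames: F F F . F . . . . . . . . . . F → 5 faults.
5 < 10: adding a frame reduced faults, as is typical.

10, 5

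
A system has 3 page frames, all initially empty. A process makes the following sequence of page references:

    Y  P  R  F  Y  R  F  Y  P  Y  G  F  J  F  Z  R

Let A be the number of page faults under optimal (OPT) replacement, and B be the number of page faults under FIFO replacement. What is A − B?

Under OPT: F F F F . . . . F . F . F . F F → 9 faults.
Under FIFO: F F F F F . . . F . F F F . F F → 11 faults.
A − B = 9 − 11 = -2.

-2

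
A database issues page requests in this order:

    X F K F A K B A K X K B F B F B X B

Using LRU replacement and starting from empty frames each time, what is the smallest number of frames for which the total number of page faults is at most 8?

f=1: 18 faults
f=2: 12 faults
f=3: 9 faults
f=4: 7 faults
f=5: 5 faults
Smallest f with faults ≤ 8 is 4.

4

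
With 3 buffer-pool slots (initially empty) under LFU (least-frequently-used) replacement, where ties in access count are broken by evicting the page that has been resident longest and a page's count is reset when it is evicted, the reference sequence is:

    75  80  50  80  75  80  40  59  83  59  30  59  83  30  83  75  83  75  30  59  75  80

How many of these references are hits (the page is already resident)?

8

75 → miss, frames (75)
80 → miss, frames (75 80)
50 → miss, frames (75 80 50)
80 → hit
75 → hit
80 → hit
40 → miss, evict 50, frames (75 80 40)
59 → miss, evict 40, frames (75 80 59)
83 → miss, evict 59, frames (75 80 83)
59 → miss, evict 83, frames (75 80 59)
30 → miss, evict 59, frames (75 80 30)
59 → miss, evict 30, frames (75 80 59)
83 → miss, evict 59, frames (75 80 83)
30 → miss, evict 83, frames (75 80 30)
83 → miss, evict 30, frames (75 80 83)
75 → hit
83 → hit
75 → hit
30 → miss, evict 83, frames (75 80 30)
59 → miss, evict 30, frames (75 80 59)
75 → hit
80 → hit
Hits: 8.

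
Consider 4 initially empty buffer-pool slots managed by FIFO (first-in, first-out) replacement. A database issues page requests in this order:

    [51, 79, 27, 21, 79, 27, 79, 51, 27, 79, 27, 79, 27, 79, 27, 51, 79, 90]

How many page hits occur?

51 → miss, frames (51)
79 → miss, frames (51 79)
27 → miss, frames (51 79 27)
21 → miss, frames (51 79 27 21)
79 → hit
27 → hit
79 → hit
51 → hit
27 → hit
79 → hit
27 → hit
79 → hit
27 → hit
79 → hit
27 → hit
51 → hit
79 → hit
90 → miss, evict 51, frames (79 27 21 90)
Hits: 13.

13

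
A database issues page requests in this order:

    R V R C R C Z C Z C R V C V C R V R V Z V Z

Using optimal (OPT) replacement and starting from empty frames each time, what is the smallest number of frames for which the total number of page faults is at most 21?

2

f=1: 22 faults
f=2: 8 faults
f=3: 6 faults
f=4: 4 faults
Smallest f with faults ≤ 21 is 2.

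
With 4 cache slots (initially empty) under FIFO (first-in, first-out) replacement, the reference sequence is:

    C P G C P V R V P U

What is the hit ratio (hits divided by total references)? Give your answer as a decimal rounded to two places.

C: fault, frames (C)
P: fault, frames (C P)
G: fault, frames (C P G)
C: hit
P: hit
V: fault, frames (C P G V)
R: fault, evict C, frames (P G V R)
V: hit
P: hit
U: fault, evict P, frames (G V R U)
Hits: 4 of 10 references → 4/10 = 0.4000.

0.40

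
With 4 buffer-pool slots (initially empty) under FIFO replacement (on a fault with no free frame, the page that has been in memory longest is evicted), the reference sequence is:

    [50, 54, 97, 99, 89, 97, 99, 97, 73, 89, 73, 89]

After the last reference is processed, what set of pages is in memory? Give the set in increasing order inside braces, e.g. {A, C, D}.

50: fault, frames {50}
54: fault, frames {50,54}
97: fault, frames {50,54,97}
99: fault, frames {50,54,97,99}
89: fault, evict 50, frames {54,97,99,89}
97: hit
99: hit
97: hit
73: fault, evict 54, frames {97,99,89,73}
89: hit
73: hit
89: hit

{73, 89, 97, 99}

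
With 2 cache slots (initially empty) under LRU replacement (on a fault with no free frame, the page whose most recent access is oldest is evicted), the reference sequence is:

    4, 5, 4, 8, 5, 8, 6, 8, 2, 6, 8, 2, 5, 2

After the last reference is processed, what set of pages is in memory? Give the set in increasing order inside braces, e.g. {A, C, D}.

4 → fault, frames [4]
5 → fault, frames [4, 5]
4 → hit
8 → fault, evict 5, frames [4, 8]
5 → fault, evict 4, frames [8, 5]
8 → hit
6 → fault, evict 5, frames [8, 6]
8 → hit
2 → fault, evict 6, frames [8, 2]
6 → fault, evict 8, frames [2, 6]
8 → fault, evict 2, frames [6, 8]
2 → fault, evict 6, frames [8, 2]
5 → fault, evict 8, frames [2, 5]
2 → hit

{2, 5}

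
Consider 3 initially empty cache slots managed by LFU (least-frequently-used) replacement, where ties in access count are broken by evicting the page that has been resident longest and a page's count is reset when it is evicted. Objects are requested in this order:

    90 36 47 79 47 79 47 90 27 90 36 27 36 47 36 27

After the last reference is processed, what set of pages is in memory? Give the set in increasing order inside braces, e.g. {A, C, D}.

90 -> miss, frames (90)
36 -> miss, frames (90 36)
47 -> miss, frames (90 36 47)
79 -> miss, evict 90, frames (36 47 79)
47 -> hit
79 -> hit
47 -> hit
90 -> miss, evict 36, frames (47 79 90)
27 -> miss, evict 90, frames (47 79 27)
90 -> miss, evict 27, frames (47 79 90)
36 -> miss, evict 90, frames (47 79 36)
27 -> miss, evict 36, frames (47 79 27)
36 -> miss, evict 27, frames (47 79 36)
47 -> hit
36 -> hit
27 -> miss, evict 79, frames (47 36 27)

{27, 36, 47}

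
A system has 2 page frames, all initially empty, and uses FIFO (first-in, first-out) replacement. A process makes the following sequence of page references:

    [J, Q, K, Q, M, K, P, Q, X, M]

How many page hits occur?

2

J -> fault, frames [J]
Q -> fault, frames [J, Q]
K -> fault, evict J, frames [Q, K]
Q -> hit
M -> fault, evict Q, frames [K, M]
K -> hit
P -> fault, evict K, frames [M, P]
Q -> fault, evict M, frames [P, Q]
X -> fault, evict P, frames [Q, X]
M -> fault, evict Q, frames [X, M]
Hits: 2.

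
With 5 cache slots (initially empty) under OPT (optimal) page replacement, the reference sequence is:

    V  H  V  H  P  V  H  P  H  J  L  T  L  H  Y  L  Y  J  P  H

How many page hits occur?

13

V -> miss, frames [V]
H -> miss, frames [V, H]
V -> hit
H -> hit
P -> miss, frames [V, H, P]
V -> hit
H -> hit
P -> hit
H -> hit
J -> miss, frames [V, H, P, J]
L -> miss, frames [V, H, P, J, L]
T -> miss, evict V, frames [H, P, J, L, T]
L -> hit
H -> hit
Y -> miss, evict T, frames [H, P, J, L, Y]
L -> hit
Y -> hit
J -> hit
P -> hit
H -> hit
Hits: 13.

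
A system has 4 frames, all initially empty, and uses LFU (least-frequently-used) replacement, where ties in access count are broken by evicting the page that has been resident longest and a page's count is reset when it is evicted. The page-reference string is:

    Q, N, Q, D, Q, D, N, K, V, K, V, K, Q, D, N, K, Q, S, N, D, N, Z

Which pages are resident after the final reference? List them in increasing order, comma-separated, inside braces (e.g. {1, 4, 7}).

Q: fault, frames {Q}
N: fault, frames {Q,N}
Q: hit
D: fault, frames {Q,N,D}
Q: hit
D: hit
N: hit
K: fault, frames {Q,N,D,K}
V: fault, evict K, frames {Q,N,D,V}
K: fault, evict V, frames {Q,N,D,K}
V: fault, evict K, frames {Q,N,D,V}
K: fault, evict V, frames {Q,N,D,K}
Q: hit
D: hit
N: hit
K: hit
Q: hit
S: fault, evict K, frames {Q,N,D,S}
N: hit
D: hit
N: hit
Z: fault, evict S, frames {Q,N,D,Z}

{D, N, Q, Z}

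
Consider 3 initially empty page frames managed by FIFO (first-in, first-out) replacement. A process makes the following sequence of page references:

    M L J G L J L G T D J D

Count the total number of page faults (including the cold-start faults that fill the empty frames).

7

M → miss, frames {M}
L → miss, frames {M,L}
J → miss, frames {M,L,J}
G → miss, evict M, frames {L,J,G}
L → hit
J → hit
L → hit
G → hit
T → miss, evict L, frames {J,G,T}
D → miss, evict J, frames {G,T,D}
J → miss, evict G, frames {T,D,J}
D → hit
Page faults: 7.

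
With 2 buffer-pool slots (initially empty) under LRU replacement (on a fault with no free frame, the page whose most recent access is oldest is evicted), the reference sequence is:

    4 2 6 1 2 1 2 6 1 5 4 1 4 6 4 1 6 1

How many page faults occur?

13

4 → fault, frames {4}
2 → fault, frames {4,2}
6 → fault, evict 4, frames {2,6}
1 → fault, evict 2, frames {6,1}
2 → fault, evict 6, frames {1,2}
1 → hit
2 → hit
6 → fault, evict 1, frames {2,6}
1 → fault, evict 2, frames {6,1}
5 → fault, evict 6, frames {1,5}
4 → fault, evict 1, frames {5,4}
1 → fault, evict 5, frames {4,1}
4 → hit
6 → fault, evict 1, frames {4,6}
4 → hit
1 → fault, evict 6, frames {4,1}
6 → fault, evict 4, frames {1,6}
1 → hit
Page faults: 13.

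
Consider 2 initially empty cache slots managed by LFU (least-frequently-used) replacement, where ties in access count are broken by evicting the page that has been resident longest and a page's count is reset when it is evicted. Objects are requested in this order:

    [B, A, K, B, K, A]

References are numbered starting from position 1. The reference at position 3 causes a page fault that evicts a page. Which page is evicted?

pos 1: B: miss, frames (B)
pos 2: A: miss, frames (B A)
pos 3: K: miss, evict B, frames (A K)
At position 3, page B is evicted.

B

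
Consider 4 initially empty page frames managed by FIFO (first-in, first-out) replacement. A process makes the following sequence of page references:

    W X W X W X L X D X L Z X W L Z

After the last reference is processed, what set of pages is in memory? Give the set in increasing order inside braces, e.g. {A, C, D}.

W -> fault, frames [W]
X -> fault, frames [W, X]
W -> hit
X -> hit
W -> hit
X -> hit
L -> fault, frames [W, X, L]
X -> hit
D -> fault, frames [W, X, L, D]
X -> hit
L -> hit
Z -> fault, evict W, frames [X, L, D, Z]
X -> hit
W -> fault, evict X, frames [L, D, Z, W]
L -> hit
Z -> hit

{D, L, W, Z}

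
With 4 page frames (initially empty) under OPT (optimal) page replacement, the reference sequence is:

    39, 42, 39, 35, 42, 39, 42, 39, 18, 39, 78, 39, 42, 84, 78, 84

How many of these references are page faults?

39 -> fault, frames (39)
42 -> fault, frames (39 42)
39 -> hit
35 -> fault, frames (39 42 35)
42 -> hit
39 -> hit
42 -> hit
39 -> hit
18 -> fault, frames (39 42 35 18)
39 -> hit
78 -> fault, evict 18, frames (39 42 35 78)
39 -> hit
42 -> hit
84 -> fault, evict 35, frames (39 42 78 84)
78 -> hit
84 -> hit
Page faults: 6.

6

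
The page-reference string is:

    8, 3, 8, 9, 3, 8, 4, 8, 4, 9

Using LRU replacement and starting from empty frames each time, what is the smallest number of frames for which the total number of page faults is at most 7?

2

f=1: 10 faults
f=2: 7 faults
f=3: 5 faults
f=4: 4 faults
Smallest f with faults ≤ 7 is 2.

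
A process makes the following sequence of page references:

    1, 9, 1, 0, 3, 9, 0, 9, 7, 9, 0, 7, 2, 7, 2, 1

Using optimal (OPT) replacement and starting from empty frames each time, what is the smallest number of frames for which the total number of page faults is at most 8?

3

f=1: 16 faults
f=2: 9 faults
f=3: 7 faults
f=4: 6 faults
f=5: 6 faults
f=6: 6 faults
Smallest f with faults ≤ 8 is 3.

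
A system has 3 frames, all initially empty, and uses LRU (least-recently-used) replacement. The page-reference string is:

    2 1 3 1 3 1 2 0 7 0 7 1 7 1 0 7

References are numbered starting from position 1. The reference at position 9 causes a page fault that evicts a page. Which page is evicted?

1

pos 1: 2 -> fault, frames {2}
pos 2: 1 -> fault, frames {2,1}
pos 3: 3 -> fault, frames {2,1,3}
pos 4: 1 -> hit
pos 5: 3 -> hit
pos 6: 1 -> hit
pos 7: 2 -> hit
pos 8: 0 -> fault, evict 3, frames {1,2,0}
pos 9: 7 -> fault, evict 1, frames {2,0,7}
At position 9, page 1 is evicted.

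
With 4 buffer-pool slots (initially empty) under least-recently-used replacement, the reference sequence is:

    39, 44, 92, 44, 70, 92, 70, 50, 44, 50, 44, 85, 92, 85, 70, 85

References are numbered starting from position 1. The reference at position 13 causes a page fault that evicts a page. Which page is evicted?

70

pos 1: 39: fault, frames [39]
pos 2: 44: fault, frames [39, 44]
pos 3: 92: fault, frames [39, 44, 92]
pos 4: 44: hit
pos 5: 70: fault, frames [39, 92, 44, 70]
pos 6: 92: hit
pos 7: 70: hit
pos 8: 50: fault, evict 39, frames [44, 92, 70, 50]
pos 9: 44: hit
pos 10: 50: hit
pos 11: 44: hit
pos 12: 85: fault, evict 92, frames [70, 50, 44, 85]
pos 13: 92: fault, evict 70, frames [50, 44, 85, 92]
At position 13, page 70 is evicted.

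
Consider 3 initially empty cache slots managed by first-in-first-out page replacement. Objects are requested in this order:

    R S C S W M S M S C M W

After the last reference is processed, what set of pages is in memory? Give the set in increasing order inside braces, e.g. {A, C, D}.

{C, S, W}

R: fault, frames {R}
S: fault, frames {R,S}
C: fault, frames {R,S,C}
S: hit
W: fault, evict R, frames {S,C,W}
M: fault, evict S, frames {C,W,M}
S: fault, evict C, frames {W,M,S}
M: hit
S: hit
C: fault, evict W, frames {M,S,C}
M: hit
W: fault, evict M, frames {S,C,W}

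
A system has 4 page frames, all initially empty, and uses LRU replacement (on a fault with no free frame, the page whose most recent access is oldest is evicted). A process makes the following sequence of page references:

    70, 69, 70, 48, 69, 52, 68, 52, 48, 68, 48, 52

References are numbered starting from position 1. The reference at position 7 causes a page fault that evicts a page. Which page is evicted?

pos 1: 70 -> fault, frames {70}
pos 2: 69 -> fault, frames {70,69}
pos 3: 70 -> hit
pos 4: 48 -> fault, frames {69,70,48}
pos 5: 69 -> hit
pos 6: 52 -> fault, frames {70,48,69,52}
pos 7: 68 -> fault, evict 70, frames {48,69,52,68}
At position 7, page 70 is evicted.

70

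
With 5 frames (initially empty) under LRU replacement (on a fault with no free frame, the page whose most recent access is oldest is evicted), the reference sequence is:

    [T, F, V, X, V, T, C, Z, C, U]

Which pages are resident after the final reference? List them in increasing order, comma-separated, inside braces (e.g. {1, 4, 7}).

{C, T, U, V, Z}

T -> fault, frames (T)
F -> fault, frames (T F)
V -> fault, frames (T F V)
X -> fault, frames (T F V X)
V -> hit
T -> hit
C -> fault, frames (F X V T C)
Z -> fault, evict F, frames (X V T C Z)
C -> hit
U -> fault, evict X, frames (V T Z C U)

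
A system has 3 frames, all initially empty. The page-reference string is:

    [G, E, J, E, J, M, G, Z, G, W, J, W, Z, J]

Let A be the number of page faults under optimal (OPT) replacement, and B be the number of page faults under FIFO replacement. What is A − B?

Under OPT: F F F . . F . F . F . . . . → 6 faults.
Under FIFO: F F F . . F F F . F F . . . → 8 faults.
A − B = 6 − 8 = -2.

-2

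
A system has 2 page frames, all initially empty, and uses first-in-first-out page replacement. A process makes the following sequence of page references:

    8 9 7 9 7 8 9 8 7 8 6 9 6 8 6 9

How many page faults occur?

12

8 -> fault, frames (8)
9 -> fault, frames (8 9)
7 -> fault, evict 8, frames (9 7)
9 -> hit
7 -> hit
8 -> fault, evict 9, frames (7 8)
9 -> fault, evict 7, frames (8 9)
8 -> hit
7 -> fault, evict 8, frames (9 7)
8 -> fault, evict 9, frames (7 8)
6 -> fault, evict 7, frames (8 6)
9 -> fault, evict 8, frames (6 9)
6 -> hit
8 -> fault, evict 6, frames (9 8)
6 -> fault, evict 9, frames (8 6)
9 -> fault, evict 8, frames (6 9)
Page faults: 12.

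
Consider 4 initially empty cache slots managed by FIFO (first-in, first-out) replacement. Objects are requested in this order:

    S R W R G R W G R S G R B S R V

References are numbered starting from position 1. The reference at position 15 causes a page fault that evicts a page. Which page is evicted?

W

pos 1: S → fault, frames [S]
pos 2: R → fault, frames [S, R]
pos 3: W → fault, frames [S, R, W]
pos 4: R → hit
pos 5: G → fault, frames [S, R, W, G]
pos 6: R → hit
pos 7: W → hit
pos 8: G → hit
pos 9: R → hit
pos 10: S → hit
pos 11: G → hit
pos 12: R → hit
pos 13: B → fault, evict S, frames [R, W, G, B]
pos 14: S → fault, evict R, frames [W, G, B, S]
pos 15: R → fault, evict W, frames [G, B, S, R]
At position 15, page W is evicted.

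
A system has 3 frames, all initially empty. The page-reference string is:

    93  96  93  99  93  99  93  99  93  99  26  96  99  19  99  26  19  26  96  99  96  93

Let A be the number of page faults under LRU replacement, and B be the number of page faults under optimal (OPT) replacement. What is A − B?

Under LRU: F F . F . . . . . . F F . F . F . . F F . F → 10 faults.
Under OPT: F F . F . . . . . . F . . F . . . . F . . F → 7 faults.
A − B = 10 − 7 = 3.

3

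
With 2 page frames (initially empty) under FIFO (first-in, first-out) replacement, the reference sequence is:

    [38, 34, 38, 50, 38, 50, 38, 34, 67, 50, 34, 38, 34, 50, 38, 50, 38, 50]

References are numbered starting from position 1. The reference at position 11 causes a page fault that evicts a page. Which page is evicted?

67

pos 1: 38 → fault, frames [38]
pos 2: 34 → fault, frames [38, 34]
pos 3: 38 → hit
pos 4: 50 → fault, evict 38, frames [34, 50]
pos 5: 38 → fault, evict 34, frames [50, 38]
pos 6: 50 → hit
pos 7: 38 → hit
pos 8: 34 → fault, evict 50, frames [38, 34]
pos 9: 67 → fault, evict 38, frames [34, 67]
pos 10: 50 → fault, evict 34, frames [67, 50]
pos 11: 34 → fault, evict 67, frames [50, 34]
At position 11, page 67 is evicted.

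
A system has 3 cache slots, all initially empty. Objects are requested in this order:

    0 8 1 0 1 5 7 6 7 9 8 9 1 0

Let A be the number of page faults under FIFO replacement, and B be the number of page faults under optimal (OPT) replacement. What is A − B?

1

Under FIFO: F F F . . F F F . F F . F F → 10 faults.
Under OPT: F F F . . F F F . F . . F F → 9 faults.
A − B = 10 − 9 = 1.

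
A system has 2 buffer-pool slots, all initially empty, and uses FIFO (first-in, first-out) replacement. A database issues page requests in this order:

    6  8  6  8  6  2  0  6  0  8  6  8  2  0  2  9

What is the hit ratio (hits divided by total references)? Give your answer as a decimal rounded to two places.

6 → fault, frames {6}
8 → fault, frames {6,8}
6 → hit
8 → hit
6 → hit
2 → fault, evict 6, frames {8,2}
0 → fault, evict 8, frames {2,0}
6 → fault, evict 2, frames {0,6}
0 → hit
8 → fault, evict 0, frames {6,8}
6 → hit
8 → hit
2 → fault, evict 6, frames {8,2}
0 → fault, evict 8, frames {2,0}
2 → hit
9 → fault, evict 2, frames {0,9}
Hits: 7 of 16 references → 7/16 = 0.4375.

0.44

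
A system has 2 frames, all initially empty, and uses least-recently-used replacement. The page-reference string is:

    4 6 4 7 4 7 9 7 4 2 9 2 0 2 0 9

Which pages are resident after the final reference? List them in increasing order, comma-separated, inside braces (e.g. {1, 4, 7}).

{0, 9}

4 → fault, frames {4}
6 → fault, frames {4,6}
4 → hit
7 → fault, evict 6, frames {4,7}
4 → hit
7 → hit
9 → fault, evict 4, frames {7,9}
7 → hit
4 → fault, evict 9, frames {7,4}
2 → fault, evict 7, frames {4,2}
9 → fault, evict 4, frames {2,9}
2 → hit
0 → fault, evict 9, frames {2,0}
2 → hit
0 → hit
9 → fault, evict 2, frames {0,9}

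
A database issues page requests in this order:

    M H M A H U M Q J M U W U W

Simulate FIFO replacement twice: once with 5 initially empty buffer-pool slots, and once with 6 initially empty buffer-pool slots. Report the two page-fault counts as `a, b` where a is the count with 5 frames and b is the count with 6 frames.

8, 7

5 frames: F F . F . F . F F F . F . . → 8 faults.
6 frames: F F . F . F . F F . . F . . → 7 faults.
7 < 8: adding a frame reduced faults, as is typical.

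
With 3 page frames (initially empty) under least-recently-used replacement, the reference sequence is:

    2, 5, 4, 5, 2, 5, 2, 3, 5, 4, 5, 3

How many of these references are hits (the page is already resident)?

7

2 → miss, frames {2}
5 → miss, frames {2,5}
4 → miss, frames {2,5,4}
5 → hit
2 → hit
5 → hit
2 → hit
3 → miss, evict 4, frames {5,2,3}
5 → hit
4 → miss, evict 2, frames {3,5,4}
5 → hit
3 → hit
Hits: 7.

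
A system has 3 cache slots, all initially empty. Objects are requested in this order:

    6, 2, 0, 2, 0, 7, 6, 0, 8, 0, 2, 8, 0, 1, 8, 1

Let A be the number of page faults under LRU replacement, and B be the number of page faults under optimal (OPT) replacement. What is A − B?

1

Under LRU: F F F . . F F . F . F . . F . . → 8 faults.
Under OPT: F F F . . F . . F . F . . F . . → 7 faults.
A − B = 8 − 7 = 1.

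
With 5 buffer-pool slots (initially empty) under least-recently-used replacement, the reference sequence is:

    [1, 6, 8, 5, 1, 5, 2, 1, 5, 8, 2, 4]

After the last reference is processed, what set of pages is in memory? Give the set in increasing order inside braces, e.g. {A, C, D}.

1: miss, frames [1]
6: miss, frames [1, 6]
8: miss, frames [1, 6, 8]
5: miss, frames [1, 6, 8, 5]
1: hit
5: hit
2: miss, frames [6, 8, 1, 5, 2]
1: hit
5: hit
8: hit
2: hit
4: miss, evict 6, frames [1, 5, 8, 2, 4]

{1, 2, 4, 5, 8}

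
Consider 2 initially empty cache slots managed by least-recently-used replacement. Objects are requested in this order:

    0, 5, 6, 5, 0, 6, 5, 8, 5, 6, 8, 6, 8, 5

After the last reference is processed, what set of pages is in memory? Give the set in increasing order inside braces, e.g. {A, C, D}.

{5, 8}

0: miss, frames [0]
5: miss, frames [0, 5]
6: miss, evict 0, frames [5, 6]
5: hit
0: miss, evict 6, frames [5, 0]
6: miss, evict 5, frames [0, 6]
5: miss, evict 0, frames [6, 5]
8: miss, evict 6, frames [5, 8]
5: hit
6: miss, evict 8, frames [5, 6]
8: miss, evict 5, frames [6, 8]
6: hit
8: hit
5: miss, evict 6, frames [8, 5]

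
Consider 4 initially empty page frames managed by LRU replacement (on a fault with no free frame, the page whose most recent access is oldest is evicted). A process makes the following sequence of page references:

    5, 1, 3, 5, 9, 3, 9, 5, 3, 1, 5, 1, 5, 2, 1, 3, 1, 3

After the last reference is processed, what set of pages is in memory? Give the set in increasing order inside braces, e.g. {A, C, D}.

{1, 2, 3, 5}

5 -> miss, frames [5]
1 -> miss, frames [5, 1]
3 -> miss, frames [5, 1, 3]
5 -> hit
9 -> miss, frames [1, 3, 5, 9]
3 -> hit
9 -> hit
5 -> hit
3 -> hit
1 -> hit
5 -> hit
1 -> hit
5 -> hit
2 -> miss, evict 9, frames [3, 1, 5, 2]
1 -> hit
3 -> hit
1 -> hit
3 -> hit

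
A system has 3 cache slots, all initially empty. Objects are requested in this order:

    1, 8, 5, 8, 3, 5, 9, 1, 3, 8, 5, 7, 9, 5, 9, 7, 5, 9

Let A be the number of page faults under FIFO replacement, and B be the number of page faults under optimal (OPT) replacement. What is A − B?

2

Under FIFO: F F F . F . F F . F F F F . . . . . → 10 faults.
Under OPT: F F F . F . F . . F F F . . . . . . → 8 faults.
A − B = 10 − 8 = 2.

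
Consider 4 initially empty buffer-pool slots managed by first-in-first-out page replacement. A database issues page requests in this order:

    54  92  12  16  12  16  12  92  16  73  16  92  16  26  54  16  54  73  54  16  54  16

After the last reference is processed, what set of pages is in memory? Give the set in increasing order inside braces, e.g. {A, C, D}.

54: fault, frames [54]
92: fault, frames [54, 92]
12: fault, frames [54, 92, 12]
16: fault, frames [54, 92, 12, 16]
12: hit
16: hit
12: hit
92: hit
16: hit
73: fault, evict 54, frames [92, 12, 16, 73]
16: hit
92: hit
16: hit
26: fault, evict 92, frames [12, 16, 73, 26]
54: fault, evict 12, frames [16, 73, 26, 54]
16: hit
54: hit
73: hit
54: hit
16: hit
54: hit
16: hit

{16, 26, 54, 73}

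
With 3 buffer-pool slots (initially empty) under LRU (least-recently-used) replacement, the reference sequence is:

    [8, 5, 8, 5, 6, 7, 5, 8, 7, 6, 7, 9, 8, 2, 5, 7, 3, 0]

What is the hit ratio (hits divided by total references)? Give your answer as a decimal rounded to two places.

8 -> fault, frames (8)
5 -> fault, frames (8 5)
8 -> hit
5 -> hit
6 -> fault, frames (8 5 6)
7 -> fault, evict 8, frames (5 6 7)
5 -> hit
8 -> fault, evict 6, frames (7 5 8)
7 -> hit
6 -> fault, evict 5, frames (8 7 6)
7 -> hit
9 -> fault, evict 8, frames (6 7 9)
8 -> fault, evict 6, frames (7 9 8)
2 -> fault, evict 7, frames (9 8 2)
5 -> fault, evict 9, frames (8 2 5)
7 -> fault, evict 8, frames (2 5 7)
3 -> fault, evict 2, frames (5 7 3)
0 -> fault, evict 5, frames (7 3 0)
Hits: 5 of 18 references → 5/18 = 0.2778.

0.28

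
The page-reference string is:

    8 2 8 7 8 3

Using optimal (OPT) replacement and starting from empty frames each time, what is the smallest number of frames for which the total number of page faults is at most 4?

2

f=1: 6 faults
f=2: 4 faults
f=3: 4 faults
f=4: 4 faults
Smallest f with faults ≤ 4 is 2.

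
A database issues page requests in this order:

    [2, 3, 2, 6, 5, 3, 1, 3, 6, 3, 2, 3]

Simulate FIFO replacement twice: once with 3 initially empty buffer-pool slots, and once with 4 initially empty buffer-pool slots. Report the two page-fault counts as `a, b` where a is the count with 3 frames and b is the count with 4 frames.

3 frames: F F . F F . F F F . F . → 8 faults.
4 frames: F F . F F . F . . . F F → 7 faults.
7 < 8: adding a frame reduced faults, as is typical.

8, 7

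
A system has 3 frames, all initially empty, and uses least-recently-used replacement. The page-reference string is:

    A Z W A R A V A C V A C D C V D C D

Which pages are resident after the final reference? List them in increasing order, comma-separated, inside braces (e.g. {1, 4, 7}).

A -> miss, frames [A]
Z -> miss, frames [A, Z]
W -> miss, frames [A, Z, W]
A -> hit
R -> miss, evict Z, frames [W, A, R]
A -> hit
V -> miss, evict W, frames [R, A, V]
A -> hit
C -> miss, evict R, frames [V, A, C]
V -> hit
A -> hit
C -> hit
D -> miss, evict V, frames [A, C, D]
C -> hit
V -> miss, evict A, frames [D, C, V]
D -> hit
C -> hit
D -> hit

{C, D, V}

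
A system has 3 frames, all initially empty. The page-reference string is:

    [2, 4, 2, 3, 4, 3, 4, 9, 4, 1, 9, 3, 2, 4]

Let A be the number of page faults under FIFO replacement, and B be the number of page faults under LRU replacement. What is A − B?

-1

Under FIFO: F F . F . . . F . F . . F F → 7 faults.
Under LRU: F F . F . . . F . F . F F F → 8 faults.
A − B = 7 − 8 = -1.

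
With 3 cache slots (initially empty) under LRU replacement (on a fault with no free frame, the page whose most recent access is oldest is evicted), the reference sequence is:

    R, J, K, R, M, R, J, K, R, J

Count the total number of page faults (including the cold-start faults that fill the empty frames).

R: miss, frames (R)
J: miss, frames (R J)
K: miss, frames (R J K)
R: hit
M: miss, evict J, frames (K R M)
R: hit
J: miss, evict K, frames (M R J)
K: miss, evict M, frames (R J K)
R: hit
J: hit
Page faults: 6.

6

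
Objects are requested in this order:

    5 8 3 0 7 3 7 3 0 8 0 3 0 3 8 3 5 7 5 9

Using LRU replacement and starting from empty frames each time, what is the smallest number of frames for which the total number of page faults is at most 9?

3

f=1: 20 faults
f=2: 13 faults
f=3: 9 faults
f=4: 8 faults
f=5: 6 faults
f=6: 6 faults
Smallest f with faults ≤ 9 is 3.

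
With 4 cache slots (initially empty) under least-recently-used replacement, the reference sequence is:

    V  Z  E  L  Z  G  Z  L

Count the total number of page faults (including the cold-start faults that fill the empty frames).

5

V: fault, frames {V}
Z: fault, frames {V,Z}
E: fault, frames {V,Z,E}
L: fault, frames {V,Z,E,L}
Z: hit
G: fault, evict V, frames {E,L,Z,G}
Z: hit
L: hit
Page faults: 5.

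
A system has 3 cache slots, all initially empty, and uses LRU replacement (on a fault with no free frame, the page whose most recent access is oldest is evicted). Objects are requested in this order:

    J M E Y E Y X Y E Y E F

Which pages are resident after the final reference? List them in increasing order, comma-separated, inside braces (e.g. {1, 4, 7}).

J -> miss, frames [J]
M -> miss, frames [J, M]
E -> miss, frames [J, M, E]
Y -> miss, evict J, frames [M, E, Y]
E -> hit
Y -> hit
X -> miss, evict M, frames [E, Y, X]
Y -> hit
E -> hit
Y -> hit
E -> hit
F -> miss, evict X, frames [Y, E, F]

{E, F, Y}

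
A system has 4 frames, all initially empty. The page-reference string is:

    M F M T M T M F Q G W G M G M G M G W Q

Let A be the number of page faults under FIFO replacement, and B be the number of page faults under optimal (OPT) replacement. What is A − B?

1

Under FIFO: F F . F . . . . F F F . F . . . . . . . → 7 faults.
Under OPT: F F . F . . . . F F F . . . . . . . . . → 6 faults.
A − B = 7 − 6 = 1.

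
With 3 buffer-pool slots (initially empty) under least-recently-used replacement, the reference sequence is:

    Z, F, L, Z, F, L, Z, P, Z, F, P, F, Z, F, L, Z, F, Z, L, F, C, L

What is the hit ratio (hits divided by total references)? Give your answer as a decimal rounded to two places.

0.68

Z -> fault, frames {Z}
F -> fault, frames {Z,F}
L -> fault, frames {Z,F,L}
Z -> hit
F -> hit
L -> hit
Z -> hit
P -> fault, evict F, frames {L,Z,P}
Z -> hit
F -> fault, evict L, frames {P,Z,F}
P -> hit
F -> hit
Z -> hit
F -> hit
L -> fault, evict P, frames {Z,F,L}
Z -> hit
F -> hit
Z -> hit
L -> hit
F -> hit
C -> fault, evict Z, frames {L,F,C}
L -> hit
Hits: 15 of 22 references → 15/22 = 0.6818.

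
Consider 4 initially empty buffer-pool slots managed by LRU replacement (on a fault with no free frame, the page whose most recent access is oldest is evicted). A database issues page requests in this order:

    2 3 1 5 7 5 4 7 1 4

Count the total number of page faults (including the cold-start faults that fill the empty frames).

2: fault, frames {2}
3: fault, frames {2,3}
1: fault, frames {2,3,1}
5: fault, frames {2,3,1,5}
7: fault, evict 2, frames {3,1,5,7}
5: hit
4: fault, evict 3, frames {1,7,5,4}
7: hit
1: hit
4: hit
Page faults: 6.

6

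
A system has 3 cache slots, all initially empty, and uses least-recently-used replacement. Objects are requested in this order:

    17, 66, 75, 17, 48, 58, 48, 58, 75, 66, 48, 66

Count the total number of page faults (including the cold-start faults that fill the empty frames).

17: fault, frames (17)
66: fault, frames (17 66)
75: fault, frames (17 66 75)
17: hit
48: fault, evict 66, frames (75 17 48)
58: fault, evict 75, frames (17 48 58)
48: hit
58: hit
75: fault, evict 17, frames (48 58 75)
66: fault, evict 48, frames (58 75 66)
48: fault, evict 58, frames (75 66 48)
66: hit
Page faults: 8.

8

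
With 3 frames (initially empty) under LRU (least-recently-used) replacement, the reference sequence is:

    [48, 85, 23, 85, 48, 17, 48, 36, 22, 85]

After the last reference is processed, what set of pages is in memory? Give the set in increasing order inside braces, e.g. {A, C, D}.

{22, 36, 85}

48 → fault, frames {48}
85 → fault, frames {48,85}
23 → fault, frames {48,85,23}
85 → hit
48 → hit
17 → fault, evict 23, frames {85,48,17}
48 → hit
36 → fault, evict 85, frames {17,48,36}
22 → fault, evict 17, frames {48,36,22}
85 → fault, evict 48, frames {36,22,85}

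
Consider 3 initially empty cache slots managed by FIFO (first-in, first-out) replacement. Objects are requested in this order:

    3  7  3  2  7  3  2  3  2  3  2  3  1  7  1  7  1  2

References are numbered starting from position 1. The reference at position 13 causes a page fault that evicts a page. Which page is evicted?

pos 1: 3 -> miss, frames (3)
pos 2: 7 -> miss, frames (3 7)
pos 3: 3 -> hit
pos 4: 2 -> miss, frames (3 7 2)
pos 5: 7 -> hit
pos 6: 3 -> hit
pos 7: 2 -> hit
pos 8: 3 -> hit
pos 9: 2 -> hit
pos 10: 3 -> hit
pos 11: 2 -> hit
pos 12: 3 -> hit
pos 13: 1 -> miss, evict 3, frames (7 2 1)
At position 13, page 3 is evicted.

3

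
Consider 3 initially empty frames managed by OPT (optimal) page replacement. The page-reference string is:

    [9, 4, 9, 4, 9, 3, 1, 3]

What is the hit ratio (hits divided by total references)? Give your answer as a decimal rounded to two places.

0.50

9 → fault, frames {9}
4 → fault, frames {9,4}
9 → hit
4 → hit
9 → hit
3 → fault, frames {9,4,3}
1 → fault, evict 4, frames {9,3,1}
3 → hit
Hits: 4 of 8 references → 4/8 = 0.5000.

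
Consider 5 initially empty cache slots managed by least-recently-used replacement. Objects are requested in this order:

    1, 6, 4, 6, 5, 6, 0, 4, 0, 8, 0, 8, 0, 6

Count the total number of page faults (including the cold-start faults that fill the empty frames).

1 → fault, frames [1]
6 → fault, frames [1, 6]
4 → fault, frames [1, 6, 4]
6 → hit
5 → fault, frames [1, 4, 6, 5]
6 → hit
0 → fault, frames [1, 4, 5, 6, 0]
4 → hit
0 → hit
8 → fault, evict 1, frames [5, 6, 4, 0, 8]
0 → hit
8 → hit
0 → hit
6 → hit
Page faults: 6.

6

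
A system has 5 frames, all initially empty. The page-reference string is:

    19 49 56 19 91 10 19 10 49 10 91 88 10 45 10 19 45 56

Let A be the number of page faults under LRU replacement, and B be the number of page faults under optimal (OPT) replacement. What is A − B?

2

Under LRU: F F F . F F . . . . . F . F . F . F → 9 faults.
Under OPT: F F F . F F . . . . . F . F . . . . → 7 faults.
A − B = 9 − 7 = 2.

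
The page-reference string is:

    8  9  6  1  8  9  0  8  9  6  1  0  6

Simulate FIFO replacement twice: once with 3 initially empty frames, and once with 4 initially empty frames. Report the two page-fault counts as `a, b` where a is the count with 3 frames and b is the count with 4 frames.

9, 10

3 frames: F F F F F F F . . F F . . → 9 faults.
4 frames: F F F F . . F F F F F F . → 10 faults.
10 > 9: adding a frame increased faults — Belady's anomaly.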